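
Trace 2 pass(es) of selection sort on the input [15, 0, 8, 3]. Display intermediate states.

Pass 1: Select minimum 0 at index 1, swap -> [0, 15, 8, 3]
Pass 2: Select minimum 3 at index 3, swap -> [0, 3, 8, 15]


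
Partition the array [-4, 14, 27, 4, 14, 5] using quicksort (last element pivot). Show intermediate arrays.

Partition 1: pivot=5 at index 2 -> [-4, 4, 5, 14, 14, 27]
Partition 2: pivot=4 at index 1 -> [-4, 4, 5, 14, 14, 27]
Partition 3: pivot=27 at index 5 -> [-4, 4, 5, 14, 14, 27]
Partition 4: pivot=14 at index 4 -> [-4, 4, 5, 14, 14, 27]


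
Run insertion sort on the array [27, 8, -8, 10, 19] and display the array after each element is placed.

First element 27 is already 'sorted'
Insert 8: shifted 1 elements -> [8, 27, -8, 10, 19]
Insert -8: shifted 2 elements -> [-8, 8, 27, 10, 19]
Insert 10: shifted 1 elements -> [-8, 8, 10, 27, 19]
Insert 19: shifted 1 elements -> [-8, 8, 10, 19, 27]


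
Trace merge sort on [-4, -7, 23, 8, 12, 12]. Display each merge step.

Divide and conquer:
  Merge [-7] + [23] -> [-7, 23]
  Merge [-4] + [-7, 23] -> [-7, -4, 23]
  Merge [12] + [12] -> [12, 12]
  Merge [8] + [12, 12] -> [8, 12, 12]
  Merge [-7, -4, 23] + [8, 12, 12] -> [-7, -4, 8, 12, 12, 23]


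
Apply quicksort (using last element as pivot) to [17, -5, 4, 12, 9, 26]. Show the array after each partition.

Partition 1: pivot=26 at index 5 -> [17, -5, 4, 12, 9, 26]
Partition 2: pivot=9 at index 2 -> [-5, 4, 9, 12, 17, 26]
Partition 3: pivot=4 at index 1 -> [-5, 4, 9, 12, 17, 26]
Partition 4: pivot=17 at index 4 -> [-5, 4, 9, 12, 17, 26]


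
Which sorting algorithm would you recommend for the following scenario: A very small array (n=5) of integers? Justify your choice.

Best choice: Insertion sort
Reason: For tiny inputs the O(n^2) overhead is negligible and insertion sort has minimal constant factors


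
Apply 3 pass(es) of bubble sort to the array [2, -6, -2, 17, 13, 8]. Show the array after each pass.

After pass 1: [-6, -2, 2, 13, 8, 17] (4 swaps)
After pass 2: [-6, -2, 2, 8, 13, 17] (1 swaps)
After pass 3: [-6, -2, 2, 8, 13, 17] (0 swaps)
Total swaps: 5


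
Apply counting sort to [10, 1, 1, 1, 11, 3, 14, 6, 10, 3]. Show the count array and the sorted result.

Count array: [0, 3, 0, 2, 0, 0, 1, 0, 0, 0, 2, 1, 0, 0, 1]
(count[i] = number of elements equal to i)
Cumulative count: [0, 3, 3, 5, 5, 5, 6, 6, 6, 6, 8, 9, 9, 9, 10]
Sorted: [1, 1, 1, 3, 3, 6, 10, 10, 11, 14]


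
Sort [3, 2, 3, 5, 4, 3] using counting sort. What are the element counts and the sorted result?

Count array: [0, 0, 1, 3, 1, 1]
(count[i] = number of elements equal to i)
Cumulative count: [0, 0, 1, 4, 5, 6]
Sorted: [2, 3, 3, 3, 4, 5]


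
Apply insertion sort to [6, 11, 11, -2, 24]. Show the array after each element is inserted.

First element 6 is already 'sorted'
Insert 11: shifted 0 elements -> [6, 11, 11, -2, 24]
Insert 11: shifted 0 elements -> [6, 11, 11, -2, 24]
Insert -2: shifted 3 elements -> [-2, 6, 11, 11, 24]
Insert 24: shifted 0 elements -> [-2, 6, 11, 11, 24]


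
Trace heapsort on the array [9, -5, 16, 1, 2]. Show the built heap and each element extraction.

Build heap: [16, 2, 9, 1, -5]
Extract 16: [9, 2, -5, 1, 16]
Extract 9: [2, 1, -5, 9, 16]
Extract 2: [1, -5, 2, 9, 16]
Extract 1: [-5, 1, 2, 9, 16]


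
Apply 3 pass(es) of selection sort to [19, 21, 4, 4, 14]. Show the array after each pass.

Pass 1: Select minimum 4 at index 2, swap -> [4, 21, 19, 4, 14]
Pass 2: Select minimum 4 at index 3, swap -> [4, 4, 19, 21, 14]
Pass 3: Select minimum 14 at index 4, swap -> [4, 4, 14, 21, 19]


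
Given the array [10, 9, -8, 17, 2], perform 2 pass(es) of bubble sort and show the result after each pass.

After pass 1: [9, -8, 10, 2, 17] (3 swaps)
After pass 2: [-8, 9, 2, 10, 17] (2 swaps)
Total swaps: 5


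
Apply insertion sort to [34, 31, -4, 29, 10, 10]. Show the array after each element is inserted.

First element 34 is already 'sorted'
Insert 31: shifted 1 elements -> [31, 34, -4, 29, 10, 10]
Insert -4: shifted 2 elements -> [-4, 31, 34, 29, 10, 10]
Insert 29: shifted 2 elements -> [-4, 29, 31, 34, 10, 10]
Insert 10: shifted 3 elements -> [-4, 10, 29, 31, 34, 10]
Insert 10: shifted 3 elements -> [-4, 10, 10, 29, 31, 34]


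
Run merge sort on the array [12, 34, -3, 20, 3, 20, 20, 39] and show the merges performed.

Divide and conquer:
  Merge [12] + [34] -> [12, 34]
  Merge [-3] + [20] -> [-3, 20]
  Merge [12, 34] + [-3, 20] -> [-3, 12, 20, 34]
  Merge [3] + [20] -> [3, 20]
  Merge [20] + [39] -> [20, 39]
  Merge [3, 20] + [20, 39] -> [3, 20, 20, 39]
  Merge [-3, 12, 20, 34] + [3, 20, 20, 39] -> [-3, 3, 12, 20, 20, 20, 34, 39]


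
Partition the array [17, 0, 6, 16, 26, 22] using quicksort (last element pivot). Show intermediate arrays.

Partition 1: pivot=22 at index 4 -> [17, 0, 6, 16, 22, 26]
Partition 2: pivot=16 at index 2 -> [0, 6, 16, 17, 22, 26]
Partition 3: pivot=6 at index 1 -> [0, 6, 16, 17, 22, 26]


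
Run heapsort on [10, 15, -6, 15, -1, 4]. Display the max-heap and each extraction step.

Build heap: [15, 15, 4, 10, -1, -6]
Extract 15: [15, 10, 4, -6, -1, 15]
Extract 15: [10, -1, 4, -6, 15, 15]
Extract 10: [4, -1, -6, 10, 15, 15]
Extract 4: [-1, -6, 4, 10, 15, 15]
Extract -1: [-6, -1, 4, 10, 15, 15]


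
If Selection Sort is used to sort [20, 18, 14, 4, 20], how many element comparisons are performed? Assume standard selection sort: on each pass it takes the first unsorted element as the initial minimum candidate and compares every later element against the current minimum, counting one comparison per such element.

Pass 1: scan indices 1..4 for the minimum = 4 comparison(s); min is 4, place at index 0 -> [4, 18, 14, 20, 20]
Pass 2: scan indices 2..4 for the minimum = 3 comparison(s); min is 14, place at index 1 -> [4, 14, 18, 20, 20]
Pass 3: scan indices 3..4 for the minimum = 2 comparison(s); min is 18, place at index 2 -> [4, 14, 18, 20, 20]
Pass 4: scan indices 4..4 for the minimum = 1 comparison(s); min is 20, place at index 3 -> [4, 14, 18, 20, 20]
Selection sort always scans the whole unsorted suffix, so the count is (n-1) + (n-2) + ... + 1 = n(n-1)/2 = 5*4/2 = 10 regardless of the input order.
Total comparisons: 4 + 3 + 2 + 1 = 10


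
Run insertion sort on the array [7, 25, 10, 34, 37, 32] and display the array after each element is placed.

First element 7 is already 'sorted'
Insert 25: shifted 0 elements -> [7, 25, 10, 34, 37, 32]
Insert 10: shifted 1 elements -> [7, 10, 25, 34, 37, 32]
Insert 34: shifted 0 elements -> [7, 10, 25, 34, 37, 32]
Insert 37: shifted 0 elements -> [7, 10, 25, 34, 37, 32]
Insert 32: shifted 2 elements -> [7, 10, 25, 32, 34, 37]


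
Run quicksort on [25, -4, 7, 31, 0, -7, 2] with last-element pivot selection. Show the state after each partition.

Partition 1: pivot=2 at index 3 -> [-4, 0, -7, 2, 25, 7, 31]
Partition 2: pivot=-7 at index 0 -> [-7, 0, -4, 2, 25, 7, 31]
Partition 3: pivot=-4 at index 1 -> [-7, -4, 0, 2, 25, 7, 31]
Partition 4: pivot=31 at index 6 -> [-7, -4, 0, 2, 25, 7, 31]
Partition 5: pivot=7 at index 4 -> [-7, -4, 0, 2, 7, 25, 31]


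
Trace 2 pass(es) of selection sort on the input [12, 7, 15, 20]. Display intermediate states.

Pass 1: Select minimum 7 at index 1, swap -> [7, 12, 15, 20]
Pass 2: Select minimum 12 at index 1, swap -> [7, 12, 15, 20]


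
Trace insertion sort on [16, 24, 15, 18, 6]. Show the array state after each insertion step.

First element 16 is already 'sorted'
Insert 24: shifted 0 elements -> [16, 24, 15, 18, 6]
Insert 15: shifted 2 elements -> [15, 16, 24, 18, 6]
Insert 18: shifted 1 elements -> [15, 16, 18, 24, 6]
Insert 6: shifted 4 elements -> [6, 15, 16, 18, 24]


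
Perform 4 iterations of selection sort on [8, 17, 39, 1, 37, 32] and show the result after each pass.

Pass 1: Select minimum 1 at index 3, swap -> [1, 17, 39, 8, 37, 32]
Pass 2: Select minimum 8 at index 3, swap -> [1, 8, 39, 17, 37, 32]
Pass 3: Select minimum 17 at index 3, swap -> [1, 8, 17, 39, 37, 32]
Pass 4: Select minimum 32 at index 5, swap -> [1, 8, 17, 32, 37, 39]


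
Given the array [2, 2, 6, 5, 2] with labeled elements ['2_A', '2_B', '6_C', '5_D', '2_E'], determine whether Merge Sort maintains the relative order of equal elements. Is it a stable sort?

Trace Merge Sort on the labeled array (the key is the number; the letter only tracks identity):
  Merge [2_A] + [2_B] -> [2_A, 2_B]
  Merge [5_D] + [2_E] -> [2_E, 5_D]
  Merge [6_C] + [2_E, 5_D] -> [2_E, 5_D, 6_C]
  Merge [2_A, 2_B] + [2_E, 5_D, 6_C] -> [2_A, 2_B, 2_E, 5_D, 6_C]
Final order: [2_A, 2_B, 2_E, 5_D, 6_C]
Equal keys:
  value 2: originally 2_A, 2_B, 2_E; after sorting 2_A, 2_B, 2_E -> order preserved
All equal keys kept their original relative order. Merge Sort is stable: when the heads of the two halves are equal the merge takes from the left half first.
Answer: Stable


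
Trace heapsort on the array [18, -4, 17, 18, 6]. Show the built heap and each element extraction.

Build heap: [18, 18, 17, -4, 6]
Extract 18: [18, 6, 17, -4, 18]
Extract 18: [17, 6, -4, 18, 18]
Extract 17: [6, -4, 17, 18, 18]
Extract 6: [-4, 6, 17, 18, 18]


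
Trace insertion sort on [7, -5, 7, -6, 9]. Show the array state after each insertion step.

First element 7 is already 'sorted'
Insert -5: shifted 1 elements -> [-5, 7, 7, -6, 9]
Insert 7: shifted 0 elements -> [-5, 7, 7, -6, 9]
Insert -6: shifted 3 elements -> [-6, -5, 7, 7, 9]
Insert 9: shifted 0 elements -> [-6, -5, 7, 7, 9]


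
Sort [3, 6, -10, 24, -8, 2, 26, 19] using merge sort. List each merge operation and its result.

Divide and conquer:
  Merge [3] + [6] -> [3, 6]
  Merge [-10] + [24] -> [-10, 24]
  Merge [3, 6] + [-10, 24] -> [-10, 3, 6, 24]
  Merge [-8] + [2] -> [-8, 2]
  Merge [26] + [19] -> [19, 26]
  Merge [-8, 2] + [19, 26] -> [-8, 2, 19, 26]
  Merge [-10, 3, 6, 24] + [-8, 2, 19, 26] -> [-10, -8, 2, 3, 6, 19, 24, 26]


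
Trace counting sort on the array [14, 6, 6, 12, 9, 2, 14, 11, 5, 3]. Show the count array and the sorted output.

Count array: [0, 0, 1, 1, 0, 1, 2, 0, 0, 1, 0, 1, 1, 0, 2]
(count[i] = number of elements equal to i)
Cumulative count: [0, 0, 1, 2, 2, 3, 5, 5, 5, 6, 6, 7, 8, 8, 10]
Sorted: [2, 3, 5, 6, 6, 9, 11, 12, 14, 14]


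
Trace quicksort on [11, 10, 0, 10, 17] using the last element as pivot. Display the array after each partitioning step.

Partition 1: pivot=17 at index 4 -> [11, 10, 0, 10, 17]
Partition 2: pivot=10 at index 2 -> [10, 0, 10, 11, 17]
Partition 3: pivot=0 at index 0 -> [0, 10, 10, 11, 17]


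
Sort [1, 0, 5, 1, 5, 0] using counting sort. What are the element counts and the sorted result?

Count array: [2, 2, 0, 0, 0, 2]
(count[i] = number of elements equal to i)
Cumulative count: [2, 4, 4, 4, 4, 6]
Sorted: [0, 0, 1, 1, 5, 5]


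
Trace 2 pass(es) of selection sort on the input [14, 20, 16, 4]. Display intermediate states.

Pass 1: Select minimum 4 at index 3, swap -> [4, 20, 16, 14]
Pass 2: Select minimum 14 at index 3, swap -> [4, 14, 16, 20]


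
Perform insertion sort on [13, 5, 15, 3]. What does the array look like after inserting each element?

First element 13 is already 'sorted'
Insert 5: shifted 1 elements -> [5, 13, 15, 3]
Insert 15: shifted 0 elements -> [5, 13, 15, 3]
Insert 3: shifted 3 elements -> [3, 5, 13, 15]


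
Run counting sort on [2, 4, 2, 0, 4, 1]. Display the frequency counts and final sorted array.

Count array: [1, 1, 2, 0, 2]
(count[i] = number of elements equal to i)
Cumulative count: [1, 2, 4, 4, 6]
Sorted: [0, 1, 2, 2, 4, 4]


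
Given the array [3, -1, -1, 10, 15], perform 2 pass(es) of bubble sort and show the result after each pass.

After pass 1: [-1, -1, 3, 10, 15] (2 swaps)
After pass 2: [-1, -1, 3, 10, 15] (0 swaps)
Total swaps: 2


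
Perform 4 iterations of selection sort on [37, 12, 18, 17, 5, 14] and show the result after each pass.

Pass 1: Select minimum 5 at index 4, swap -> [5, 12, 18, 17, 37, 14]
Pass 2: Select minimum 12 at index 1, swap -> [5, 12, 18, 17, 37, 14]
Pass 3: Select minimum 14 at index 5, swap -> [5, 12, 14, 17, 37, 18]
Pass 4: Select minimum 17 at index 3, swap -> [5, 12, 14, 17, 37, 18]


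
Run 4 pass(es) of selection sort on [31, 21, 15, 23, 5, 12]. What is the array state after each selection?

Pass 1: Select minimum 5 at index 4, swap -> [5, 21, 15, 23, 31, 12]
Pass 2: Select minimum 12 at index 5, swap -> [5, 12, 15, 23, 31, 21]
Pass 3: Select minimum 15 at index 2, swap -> [5, 12, 15, 23, 31, 21]
Pass 4: Select minimum 21 at index 5, swap -> [5, 12, 15, 21, 31, 23]


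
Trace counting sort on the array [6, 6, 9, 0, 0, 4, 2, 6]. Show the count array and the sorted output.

Count array: [2, 0, 1, 0, 1, 0, 3, 0, 0, 1]
(count[i] = number of elements equal to i)
Cumulative count: [2, 2, 3, 3, 4, 4, 7, 7, 7, 8]
Sorted: [0, 0, 2, 4, 6, 6, 6, 9]


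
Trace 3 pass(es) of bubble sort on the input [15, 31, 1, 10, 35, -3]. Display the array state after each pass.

After pass 1: [15, 1, 10, 31, -3, 35] (3 swaps)
After pass 2: [1, 10, 15, -3, 31, 35] (3 swaps)
After pass 3: [1, 10, -3, 15, 31, 35] (1 swaps)
Total swaps: 7


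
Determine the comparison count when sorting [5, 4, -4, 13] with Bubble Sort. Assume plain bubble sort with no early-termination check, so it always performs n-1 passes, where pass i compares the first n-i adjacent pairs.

Pass 1: compare adjacent pairs (0,1)..(2,3) = 3 comparison(s), 2 swap(s) -> [4, -4, 5, 13]
Pass 2: compare adjacent pairs (0,1)..(1,2) = 2 comparison(s), 1 swap(s) -> [-4, 4, 5, 13]
Pass 3: compare adjacent pairs (0,1)..(0,1) = 1 comparison(s), 0 swap(s) -> [-4, 4, 5, 13]
Total comparisons: 3 + 2 + 1 = 6


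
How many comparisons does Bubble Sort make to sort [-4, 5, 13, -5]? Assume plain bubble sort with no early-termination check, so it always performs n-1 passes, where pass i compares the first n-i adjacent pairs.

Pass 1: compare adjacent pairs (0,1)..(2,3) = 3 comparison(s), 1 swap(s) -> [-4, 5, -5, 13]
Pass 2: compare adjacent pairs (0,1)..(1,2) = 2 comparison(s), 1 swap(s) -> [-4, -5, 5, 13]
Pass 3: compare adjacent pairs (0,1)..(0,1) = 1 comparison(s), 1 swap(s) -> [-5, -4, 5, 13]
Total comparisons: 3 + 2 + 1 = 6


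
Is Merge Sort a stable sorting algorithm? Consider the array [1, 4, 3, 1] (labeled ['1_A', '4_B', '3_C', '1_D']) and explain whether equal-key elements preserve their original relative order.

Trace Merge Sort on the labeled array (the key is the number; the letter only tracks identity):
  Merge [1_A] + [4_B] -> [1_A, 4_B]
  Merge [3_C] + [1_D] -> [1_D, 3_C]
  Merge [1_A, 4_B] + [1_D, 3_C] -> [1_A, 1_D, 3_C, 4_B]
Final order: [1_A, 1_D, 3_C, 4_B]
Equal keys:
  value 1: originally 1_A, 1_D; after sorting 1_A, 1_D -> order preserved
All equal keys kept their original relative order. Merge Sort is stable: when the heads of the two halves are equal the merge takes from the left half first.
Answer: Stable


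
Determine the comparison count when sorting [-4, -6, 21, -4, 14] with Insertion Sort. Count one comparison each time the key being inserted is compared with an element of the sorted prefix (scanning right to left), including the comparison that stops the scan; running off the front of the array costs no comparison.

Insert -6: -4 > -6 (shift), reached front = 1 comparison(s) -> [-6, -4, 21, -4, 14]
Insert 21: -4 <= 21 (stop) = 1 comparison(s) -> [-6, -4, 21, -4, 14]
Insert -4: 21 > -4 (shift), -4 <= -4 (stop) = 2 comparison(s) -> [-6, -4, -4, 21, 14]
Insert 14: 21 > 14 (shift), -4 <= 14 (stop) = 2 comparison(s) -> [-6, -4, -4, 14, 21]
Total comparisons: 1 + 1 + 2 + 2 = 6


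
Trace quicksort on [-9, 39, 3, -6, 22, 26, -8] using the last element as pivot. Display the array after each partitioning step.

Partition 1: pivot=-8 at index 1 -> [-9, -8, 3, -6, 22, 26, 39]
Partition 2: pivot=39 at index 6 -> [-9, -8, 3, -6, 22, 26, 39]
Partition 3: pivot=26 at index 5 -> [-9, -8, 3, -6, 22, 26, 39]
Partition 4: pivot=22 at index 4 -> [-9, -8, 3, -6, 22, 26, 39]
Partition 5: pivot=-6 at index 2 -> [-9, -8, -6, 3, 22, 26, 39]


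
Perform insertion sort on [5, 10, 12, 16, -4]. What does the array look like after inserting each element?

First element 5 is already 'sorted'
Insert 10: shifted 0 elements -> [5, 10, 12, 16, -4]
Insert 12: shifted 0 elements -> [5, 10, 12, 16, -4]
Insert 16: shifted 0 elements -> [5, 10, 12, 16, -4]
Insert -4: shifted 4 elements -> [-4, 5, 10, 12, 16]


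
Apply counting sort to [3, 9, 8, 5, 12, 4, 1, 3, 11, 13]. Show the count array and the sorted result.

Count array: [0, 1, 0, 2, 1, 1, 0, 0, 1, 1, 0, 1, 1, 1]
(count[i] = number of elements equal to i)
Cumulative count: [0, 1, 1, 3, 4, 5, 5, 5, 6, 7, 7, 8, 9, 10]
Sorted: [1, 3, 3, 4, 5, 8, 9, 11, 12, 13]


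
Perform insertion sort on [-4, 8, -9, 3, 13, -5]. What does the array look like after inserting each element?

First element -4 is already 'sorted'
Insert 8: shifted 0 elements -> [-4, 8, -9, 3, 13, -5]
Insert -9: shifted 2 elements -> [-9, -4, 8, 3, 13, -5]
Insert 3: shifted 1 elements -> [-9, -4, 3, 8, 13, -5]
Insert 13: shifted 0 elements -> [-9, -4, 3, 8, 13, -5]
Insert -5: shifted 4 elements -> [-9, -5, -4, 3, 8, 13]


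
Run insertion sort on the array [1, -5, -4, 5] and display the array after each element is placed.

First element 1 is already 'sorted'
Insert -5: shifted 1 elements -> [-5, 1, -4, 5]
Insert -4: shifted 1 elements -> [-5, -4, 1, 5]
Insert 5: shifted 0 elements -> [-5, -4, 1, 5]


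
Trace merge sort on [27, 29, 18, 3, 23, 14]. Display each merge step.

Divide and conquer:
  Merge [29] + [18] -> [18, 29]
  Merge [27] + [18, 29] -> [18, 27, 29]
  Merge [23] + [14] -> [14, 23]
  Merge [3] + [14, 23] -> [3, 14, 23]
  Merge [18, 27, 29] + [3, 14, 23] -> [3, 14, 18, 23, 27, 29]


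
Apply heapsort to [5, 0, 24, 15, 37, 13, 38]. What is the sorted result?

Build heap: [38, 37, 24, 15, 0, 13, 5]
Extract 38: [37, 15, 24, 5, 0, 13, 38]
Extract 37: [24, 15, 13, 5, 0, 37, 38]
Extract 24: [15, 5, 13, 0, 24, 37, 38]
Extract 15: [13, 5, 0, 15, 24, 37, 38]
Extract 13: [5, 0, 13, 15, 24, 37, 38]
Extract 5: [0, 5, 13, 15, 24, 37, 38]


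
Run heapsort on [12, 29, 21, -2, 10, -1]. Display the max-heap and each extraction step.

Build heap: [29, 12, 21, -2, 10, -1]
Extract 29: [21, 12, -1, -2, 10, 29]
Extract 21: [12, 10, -1, -2, 21, 29]
Extract 12: [10, -2, -1, 12, 21, 29]
Extract 10: [-1, -2, 10, 12, 21, 29]
Extract -1: [-2, -1, 10, 12, 21, 29]


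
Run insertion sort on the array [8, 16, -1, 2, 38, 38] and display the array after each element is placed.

First element 8 is already 'sorted'
Insert 16: shifted 0 elements -> [8, 16, -1, 2, 38, 38]
Insert -1: shifted 2 elements -> [-1, 8, 16, 2, 38, 38]
Insert 2: shifted 2 elements -> [-1, 2, 8, 16, 38, 38]
Insert 38: shifted 0 elements -> [-1, 2, 8, 16, 38, 38]
Insert 38: shifted 0 elements -> [-1, 2, 8, 16, 38, 38]


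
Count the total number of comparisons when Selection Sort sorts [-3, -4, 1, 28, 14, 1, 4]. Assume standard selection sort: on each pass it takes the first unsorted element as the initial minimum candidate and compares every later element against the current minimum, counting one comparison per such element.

Pass 1: scan indices 1..6 for the minimum = 6 comparison(s); min is -4, place at index 0 -> [-4, -3, 1, 28, 14, 1, 4]
Pass 2: scan indices 2..6 for the minimum = 5 comparison(s); min is -3, place at index 1 -> [-4, -3, 1, 28, 14, 1, 4]
Pass 3: scan indices 3..6 for the minimum = 4 comparison(s); min is 1, place at index 2 -> [-4, -3, 1, 28, 14, 1, 4]
Pass 4: scan indices 4..6 for the minimum = 3 comparison(s); min is 1, place at index 3 -> [-4, -3, 1, 1, 14, 28, 4]
Pass 5: scan indices 5..6 for the minimum = 2 comparison(s); min is 4, place at index 4 -> [-4, -3, 1, 1, 4, 28, 14]
Pass 6: scan indices 6..6 for the minimum = 1 comparison(s); min is 14, place at index 5 -> [-4, -3, 1, 1, 4, 14, 28]
Selection sort always scans the whole unsorted suffix, so the count is (n-1) + (n-2) + ... + 1 = n(n-1)/2 = 7*6/2 = 21 regardless of the input order.
Total comparisons: 6 + 5 + 4 + 3 + 2 + 1 = 21


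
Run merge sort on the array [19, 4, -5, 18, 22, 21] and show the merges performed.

Divide and conquer:
  Merge [4] + [-5] -> [-5, 4]
  Merge [19] + [-5, 4] -> [-5, 4, 19]
  Merge [22] + [21] -> [21, 22]
  Merge [18] + [21, 22] -> [18, 21, 22]
  Merge [-5, 4, 19] + [18, 21, 22] -> [-5, 4, 18, 19, 21, 22]


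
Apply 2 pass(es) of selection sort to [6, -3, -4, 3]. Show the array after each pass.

Pass 1: Select minimum -4 at index 2, swap -> [-4, -3, 6, 3]
Pass 2: Select minimum -3 at index 1, swap -> [-4, -3, 6, 3]


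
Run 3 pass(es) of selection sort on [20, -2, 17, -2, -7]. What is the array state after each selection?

Pass 1: Select minimum -7 at index 4, swap -> [-7, -2, 17, -2, 20]
Pass 2: Select minimum -2 at index 1, swap -> [-7, -2, 17, -2, 20]
Pass 3: Select minimum -2 at index 3, swap -> [-7, -2, -2, 17, 20]


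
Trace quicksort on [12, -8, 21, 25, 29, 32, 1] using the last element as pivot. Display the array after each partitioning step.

Partition 1: pivot=1 at index 1 -> [-8, 1, 21, 25, 29, 32, 12]
Partition 2: pivot=12 at index 2 -> [-8, 1, 12, 25, 29, 32, 21]
Partition 3: pivot=21 at index 3 -> [-8, 1, 12, 21, 29, 32, 25]
Partition 4: pivot=25 at index 4 -> [-8, 1, 12, 21, 25, 32, 29]
Partition 5: pivot=29 at index 5 -> [-8, 1, 12, 21, 25, 29, 32]


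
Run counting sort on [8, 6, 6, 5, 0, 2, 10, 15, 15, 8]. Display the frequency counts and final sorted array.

Count array: [1, 0, 1, 0, 0, 1, 2, 0, 2, 0, 1, 0, 0, 0, 0, 2]
(count[i] = number of elements equal to i)
Cumulative count: [1, 1, 2, 2, 2, 3, 5, 5, 7, 7, 8, 8, 8, 8, 8, 10]
Sorted: [0, 2, 5, 6, 6, 8, 8, 10, 15, 15]


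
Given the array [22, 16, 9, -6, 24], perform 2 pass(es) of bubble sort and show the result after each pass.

After pass 1: [16, 9, -6, 22, 24] (3 swaps)
After pass 2: [9, -6, 16, 22, 24] (2 swaps)
Total swaps: 5


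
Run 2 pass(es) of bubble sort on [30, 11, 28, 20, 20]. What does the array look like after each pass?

After pass 1: [11, 28, 20, 20, 30] (4 swaps)
After pass 2: [11, 20, 20, 28, 30] (2 swaps)
Total swaps: 6


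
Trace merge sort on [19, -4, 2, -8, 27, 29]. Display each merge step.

Divide and conquer:
  Merge [-4] + [2] -> [-4, 2]
  Merge [19] + [-4, 2] -> [-4, 2, 19]
  Merge [27] + [29] -> [27, 29]
  Merge [-8] + [27, 29] -> [-8, 27, 29]
  Merge [-4, 2, 19] + [-8, 27, 29] -> [-8, -4, 2, 19, 27, 29]


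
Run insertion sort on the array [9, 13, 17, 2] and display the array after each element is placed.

First element 9 is already 'sorted'
Insert 13: shifted 0 elements -> [9, 13, 17, 2]
Insert 17: shifted 0 elements -> [9, 13, 17, 2]
Insert 2: shifted 3 elements -> [2, 9, 13, 17]


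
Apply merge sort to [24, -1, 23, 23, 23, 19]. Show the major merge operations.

Divide and conquer:
  Merge [-1] + [23] -> [-1, 23]
  Merge [24] + [-1, 23] -> [-1, 23, 24]
  Merge [23] + [19] -> [19, 23]
  Merge [23] + [19, 23] -> [19, 23, 23]
  Merge [-1, 23, 24] + [19, 23, 23] -> [-1, 19, 23, 23, 23, 24]


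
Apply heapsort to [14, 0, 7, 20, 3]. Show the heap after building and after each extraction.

Build heap: [20, 14, 7, 0, 3]
Extract 20: [14, 3, 7, 0, 20]
Extract 14: [7, 3, 0, 14, 20]
Extract 7: [3, 0, 7, 14, 20]
Extract 3: [0, 3, 7, 14, 20]


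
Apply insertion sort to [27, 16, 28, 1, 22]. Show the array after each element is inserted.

First element 27 is already 'sorted'
Insert 16: shifted 1 elements -> [16, 27, 28, 1, 22]
Insert 28: shifted 0 elements -> [16, 27, 28, 1, 22]
Insert 1: shifted 3 elements -> [1, 16, 27, 28, 22]
Insert 22: shifted 2 elements -> [1, 16, 22, 27, 28]


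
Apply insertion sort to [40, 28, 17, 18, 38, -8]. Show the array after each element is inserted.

First element 40 is already 'sorted'
Insert 28: shifted 1 elements -> [28, 40, 17, 18, 38, -8]
Insert 17: shifted 2 elements -> [17, 28, 40, 18, 38, -8]
Insert 18: shifted 2 elements -> [17, 18, 28, 40, 38, -8]
Insert 38: shifted 1 elements -> [17, 18, 28, 38, 40, -8]
Insert -8: shifted 5 elements -> [-8, 17, 18, 28, 38, 40]


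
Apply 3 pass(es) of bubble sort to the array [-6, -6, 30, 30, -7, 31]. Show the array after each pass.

After pass 1: [-6, -6, 30, -7, 30, 31] (1 swaps)
After pass 2: [-6, -6, -7, 30, 30, 31] (1 swaps)
After pass 3: [-6, -7, -6, 30, 30, 31] (1 swaps)
Total swaps: 3


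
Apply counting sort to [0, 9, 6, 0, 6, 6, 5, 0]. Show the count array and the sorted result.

Count array: [3, 0, 0, 0, 0, 1, 3, 0, 0, 1]
(count[i] = number of elements equal to i)
Cumulative count: [3, 3, 3, 3, 3, 4, 7, 7, 7, 8]
Sorted: [0, 0, 0, 5, 6, 6, 6, 9]


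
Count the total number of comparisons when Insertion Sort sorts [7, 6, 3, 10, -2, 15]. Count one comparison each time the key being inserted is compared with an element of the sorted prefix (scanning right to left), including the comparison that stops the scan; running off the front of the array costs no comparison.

Insert 6: 7 > 6 (shift), reached front = 1 comparison(s) -> [6, 7, 3, 10, -2, 15]
Insert 3: 7 > 3 (shift), 6 > 3 (shift), reached front = 2 comparison(s) -> [3, 6, 7, 10, -2, 15]
Insert 10: 7 <= 10 (stop) = 1 comparison(s) -> [3, 6, 7, 10, -2, 15]
Insert -2: 10 > -2 (shift), 7 > -2 (shift), 6 > -2 (shift), 3 > -2 (shift), reached front = 4 comparison(s) -> [-2, 3, 6, 7, 10, 15]
Insert 15: 10 <= 15 (stop) = 1 comparison(s) -> [-2, 3, 6, 7, 10, 15]
Total comparisons: 1 + 2 + 1 + 4 + 1 = 9


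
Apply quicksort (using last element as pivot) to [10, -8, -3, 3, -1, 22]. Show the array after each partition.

Partition 1: pivot=22 at index 5 -> [10, -8, -3, 3, -1, 22]
Partition 2: pivot=-1 at index 2 -> [-8, -3, -1, 3, 10, 22]
Partition 3: pivot=-3 at index 1 -> [-8, -3, -1, 3, 10, 22]
Partition 4: pivot=10 at index 4 -> [-8, -3, -1, 3, 10, 22]


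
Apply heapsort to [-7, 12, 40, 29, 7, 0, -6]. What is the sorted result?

Build heap: [40, 29, 0, 12, 7, -7, -6]
Extract 40: [29, 12, 0, -6, 7, -7, 40]
Extract 29: [12, 7, 0, -6, -7, 29, 40]
Extract 12: [7, -6, 0, -7, 12, 29, 40]
Extract 7: [0, -6, -7, 7, 12, 29, 40]
Extract 0: [-6, -7, 0, 7, 12, 29, 40]
Extract -6: [-7, -6, 0, 7, 12, 29, 40]


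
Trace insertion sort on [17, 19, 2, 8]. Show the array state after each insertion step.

First element 17 is already 'sorted'
Insert 19: shifted 0 elements -> [17, 19, 2, 8]
Insert 2: shifted 2 elements -> [2, 17, 19, 8]
Insert 8: shifted 2 elements -> [2, 8, 17, 19]


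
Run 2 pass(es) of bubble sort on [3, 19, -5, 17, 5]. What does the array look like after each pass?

After pass 1: [3, -5, 17, 5, 19] (3 swaps)
After pass 2: [-5, 3, 5, 17, 19] (2 swaps)
Total swaps: 5


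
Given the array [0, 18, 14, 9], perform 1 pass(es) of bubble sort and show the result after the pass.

After pass 1: [0, 14, 9, 18] (2 swaps)
Total swaps: 2


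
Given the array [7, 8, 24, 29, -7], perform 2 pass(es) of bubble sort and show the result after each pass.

After pass 1: [7, 8, 24, -7, 29] (1 swaps)
After pass 2: [7, 8, -7, 24, 29] (1 swaps)
Total swaps: 2


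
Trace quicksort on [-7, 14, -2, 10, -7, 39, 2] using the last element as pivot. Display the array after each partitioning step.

Partition 1: pivot=2 at index 3 -> [-7, -2, -7, 2, 14, 39, 10]
Partition 2: pivot=-7 at index 1 -> [-7, -7, -2, 2, 14, 39, 10]
Partition 3: pivot=10 at index 4 -> [-7, -7, -2, 2, 10, 39, 14]
Partition 4: pivot=14 at index 5 -> [-7, -7, -2, 2, 10, 14, 39]


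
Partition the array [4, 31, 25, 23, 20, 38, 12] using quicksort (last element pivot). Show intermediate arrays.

Partition 1: pivot=12 at index 1 -> [4, 12, 25, 23, 20, 38, 31]
Partition 2: pivot=31 at index 5 -> [4, 12, 25, 23, 20, 31, 38]
Partition 3: pivot=20 at index 2 -> [4, 12, 20, 23, 25, 31, 38]
Partition 4: pivot=25 at index 4 -> [4, 12, 20, 23, 25, 31, 38]


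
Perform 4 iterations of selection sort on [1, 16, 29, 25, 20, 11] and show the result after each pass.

Pass 1: Select minimum 1 at index 0, swap -> [1, 16, 29, 25, 20, 11]
Pass 2: Select minimum 11 at index 5, swap -> [1, 11, 29, 25, 20, 16]
Pass 3: Select minimum 16 at index 5, swap -> [1, 11, 16, 25, 20, 29]
Pass 4: Select minimum 20 at index 4, swap -> [1, 11, 16, 20, 25, 29]


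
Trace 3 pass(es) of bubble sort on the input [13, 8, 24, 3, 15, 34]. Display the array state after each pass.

After pass 1: [8, 13, 3, 15, 24, 34] (3 swaps)
After pass 2: [8, 3, 13, 15, 24, 34] (1 swaps)
After pass 3: [3, 8, 13, 15, 24, 34] (1 swaps)
Total swaps: 5


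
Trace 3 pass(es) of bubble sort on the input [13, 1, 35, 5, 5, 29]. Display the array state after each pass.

After pass 1: [1, 13, 5, 5, 29, 35] (4 swaps)
After pass 2: [1, 5, 5, 13, 29, 35] (2 swaps)
After pass 3: [1, 5, 5, 13, 29, 35] (0 swaps)
Total swaps: 6


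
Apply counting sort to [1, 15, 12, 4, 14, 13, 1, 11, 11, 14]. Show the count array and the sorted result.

Count array: [0, 2, 0, 0, 1, 0, 0, 0, 0, 0, 0, 2, 1, 1, 2, 1]
(count[i] = number of elements equal to i)
Cumulative count: [0, 2, 2, 2, 3, 3, 3, 3, 3, 3, 3, 5, 6, 7, 9, 10]
Sorted: [1, 1, 4, 11, 11, 12, 13, 14, 14, 15]


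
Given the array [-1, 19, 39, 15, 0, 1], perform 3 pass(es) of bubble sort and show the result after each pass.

After pass 1: [-1, 19, 15, 0, 1, 39] (3 swaps)
After pass 2: [-1, 15, 0, 1, 19, 39] (3 swaps)
After pass 3: [-1, 0, 1, 15, 19, 39] (2 swaps)
Total swaps: 8


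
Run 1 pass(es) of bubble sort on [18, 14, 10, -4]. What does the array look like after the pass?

After pass 1: [14, 10, -4, 18] (3 swaps)
Total swaps: 3


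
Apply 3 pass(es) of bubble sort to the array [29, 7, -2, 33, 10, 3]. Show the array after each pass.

After pass 1: [7, -2, 29, 10, 3, 33] (4 swaps)
After pass 2: [-2, 7, 10, 3, 29, 33] (3 swaps)
After pass 3: [-2, 7, 3, 10, 29, 33] (1 swaps)
Total swaps: 8


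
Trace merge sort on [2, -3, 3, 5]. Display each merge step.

Divide and conquer:
  Merge [2] + [-3] -> [-3, 2]
  Merge [3] + [5] -> [3, 5]
  Merge [-3, 2] + [3, 5] -> [-3, 2, 3, 5]


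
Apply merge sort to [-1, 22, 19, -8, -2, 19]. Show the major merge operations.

Divide and conquer:
  Merge [22] + [19] -> [19, 22]
  Merge [-1] + [19, 22] -> [-1, 19, 22]
  Merge [-2] + [19] -> [-2, 19]
  Merge [-8] + [-2, 19] -> [-8, -2, 19]
  Merge [-1, 19, 22] + [-8, -2, 19] -> [-8, -2, -1, 19, 19, 22]


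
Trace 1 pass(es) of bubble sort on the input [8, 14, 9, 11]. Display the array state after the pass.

After pass 1: [8, 9, 11, 14] (2 swaps)
Total swaps: 2


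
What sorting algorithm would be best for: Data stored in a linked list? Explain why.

Best choice: Merge sort
Reason: Merge sort doesn't require random access; can be done in O(1) extra space for linked lists


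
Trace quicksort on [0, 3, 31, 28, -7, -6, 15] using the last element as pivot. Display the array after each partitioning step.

Partition 1: pivot=15 at index 4 -> [0, 3, -7, -6, 15, 28, 31]
Partition 2: pivot=-6 at index 1 -> [-7, -6, 0, 3, 15, 28, 31]
Partition 3: pivot=3 at index 3 -> [-7, -6, 0, 3, 15, 28, 31]
Partition 4: pivot=31 at index 6 -> [-7, -6, 0, 3, 15, 28, 31]


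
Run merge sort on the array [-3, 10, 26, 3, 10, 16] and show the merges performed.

Divide and conquer:
  Merge [10] + [26] -> [10, 26]
  Merge [-3] + [10, 26] -> [-3, 10, 26]
  Merge [10] + [16] -> [10, 16]
  Merge [3] + [10, 16] -> [3, 10, 16]
  Merge [-3, 10, 26] + [3, 10, 16] -> [-3, 3, 10, 10, 16, 26]


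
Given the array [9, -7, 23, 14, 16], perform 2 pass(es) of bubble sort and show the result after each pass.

After pass 1: [-7, 9, 14, 16, 23] (3 swaps)
After pass 2: [-7, 9, 14, 16, 23] (0 swaps)
Total swaps: 3


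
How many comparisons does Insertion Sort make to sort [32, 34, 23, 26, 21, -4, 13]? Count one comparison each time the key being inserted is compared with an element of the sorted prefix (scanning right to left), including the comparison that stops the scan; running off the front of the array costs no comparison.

Insert 34: 32 <= 34 (stop) = 1 comparison(s) -> [32, 34, 23, 26, 21, -4, 13]
Insert 23: 34 > 23 (shift), 32 > 23 (shift), reached front = 2 comparison(s) -> [23, 32, 34, 26, 21, -4, 13]
Insert 26: 34 > 26 (shift), 32 > 26 (shift), 23 <= 26 (stop) = 3 comparison(s) -> [23, 26, 32, 34, 21, -4, 13]
Insert 21: 34 > 21 (shift), 32 > 21 (shift), 26 > 21 (shift), 23 > 21 (shift), reached front = 4 comparison(s) -> [21, 23, 26, 32, 34, -4, 13]
Insert -4: 34 > -4 (shift), 32 > -4 (shift), 26 > -4 (shift), 23 > -4 (shift), 21 > -4 (shift), reached front = 5 comparison(s) -> [-4, 21, 23, 26, 32, 34, 13]
Insert 13: 34 > 13 (shift), 32 > 13 (shift), 26 > 13 (shift), 23 > 13 (shift), 21 > 13 (shift), -4 <= 13 (stop) = 6 comparison(s) -> [-4, 13, 21, 23, 26, 32, 34]
Total comparisons: 1 + 2 + 3 + 4 + 5 + 6 = 21


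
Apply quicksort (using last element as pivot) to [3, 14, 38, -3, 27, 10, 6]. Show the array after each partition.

Partition 1: pivot=6 at index 2 -> [3, -3, 6, 14, 27, 10, 38]
Partition 2: pivot=-3 at index 0 -> [-3, 3, 6, 14, 27, 10, 38]
Partition 3: pivot=38 at index 6 -> [-3, 3, 6, 14, 27, 10, 38]
Partition 4: pivot=10 at index 3 -> [-3, 3, 6, 10, 27, 14, 38]
Partition 5: pivot=14 at index 4 -> [-3, 3, 6, 10, 14, 27, 38]


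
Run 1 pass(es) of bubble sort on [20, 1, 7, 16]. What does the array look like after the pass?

After pass 1: [1, 7, 16, 20] (3 swaps)
Total swaps: 3


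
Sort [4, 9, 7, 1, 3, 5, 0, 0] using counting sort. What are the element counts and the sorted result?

Count array: [2, 1, 0, 1, 1, 1, 0, 1, 0, 1]
(count[i] = number of elements equal to i)
Cumulative count: [2, 3, 3, 4, 5, 6, 6, 7, 7, 8]
Sorted: [0, 0, 1, 3, 4, 5, 7, 9]


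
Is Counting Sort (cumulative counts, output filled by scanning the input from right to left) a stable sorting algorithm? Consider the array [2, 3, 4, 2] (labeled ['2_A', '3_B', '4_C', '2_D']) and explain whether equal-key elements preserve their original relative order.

Trace Counting Sort on the labeled array (the key is the number; the letter only tracks identity):
  Counts for values 0..4: [0, 0, 2, 1, 1]
  Cumulative counts: [0, 0, 2, 3, 4]
  Scan right to left: place 2_D at output index 1
  Scan right to left: place 4_C at output index 3
  Scan right to left: place 3_B at output index 2
  Scan right to left: place 2_A at output index 0
  Output: [2_A, 2_D, 3_B, 4_C]
Equal keys:
  value 2: originally 2_A, 2_D; after sorting 2_A, 2_D -> order preserved
All equal keys kept their original relative order. Counting Sort is stable: scanning the input right to left with decreasing cumulative counts places later duplicates at later output positions.
Answer: Stable


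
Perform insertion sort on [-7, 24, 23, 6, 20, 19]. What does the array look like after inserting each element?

First element -7 is already 'sorted'
Insert 24: shifted 0 elements -> [-7, 24, 23, 6, 20, 19]
Insert 23: shifted 1 elements -> [-7, 23, 24, 6, 20, 19]
Insert 6: shifted 2 elements -> [-7, 6, 23, 24, 20, 19]
Insert 20: shifted 2 elements -> [-7, 6, 20, 23, 24, 19]
Insert 19: shifted 3 elements -> [-7, 6, 19, 20, 23, 24]


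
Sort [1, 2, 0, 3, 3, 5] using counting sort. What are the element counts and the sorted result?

Count array: [1, 1, 1, 2, 0, 1]
(count[i] = number of elements equal to i)
Cumulative count: [1, 2, 3, 5, 5, 6]
Sorted: [0, 1, 2, 3, 3, 5]


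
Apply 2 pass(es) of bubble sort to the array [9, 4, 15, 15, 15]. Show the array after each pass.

After pass 1: [4, 9, 15, 15, 15] (1 swaps)
After pass 2: [4, 9, 15, 15, 15] (0 swaps)
Total swaps: 1


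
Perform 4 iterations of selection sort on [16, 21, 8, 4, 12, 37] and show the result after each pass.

Pass 1: Select minimum 4 at index 3, swap -> [4, 21, 8, 16, 12, 37]
Pass 2: Select minimum 8 at index 2, swap -> [4, 8, 21, 16, 12, 37]
Pass 3: Select minimum 12 at index 4, swap -> [4, 8, 12, 16, 21, 37]
Pass 4: Select minimum 16 at index 3, swap -> [4, 8, 12, 16, 21, 37]


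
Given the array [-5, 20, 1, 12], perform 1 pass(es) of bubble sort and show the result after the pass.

After pass 1: [-5, 1, 12, 20] (2 swaps)
Total swaps: 2


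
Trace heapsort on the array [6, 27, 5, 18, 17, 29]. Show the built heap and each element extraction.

Build heap: [29, 27, 6, 18, 17, 5]
Extract 29: [27, 18, 6, 5, 17, 29]
Extract 27: [18, 17, 6, 5, 27, 29]
Extract 18: [17, 5, 6, 18, 27, 29]
Extract 17: [6, 5, 17, 18, 27, 29]
Extract 6: [5, 6, 17, 18, 27, 29]


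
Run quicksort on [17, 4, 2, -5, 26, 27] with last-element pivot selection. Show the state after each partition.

Partition 1: pivot=27 at index 5 -> [17, 4, 2, -5, 26, 27]
Partition 2: pivot=26 at index 4 -> [17, 4, 2, -5, 26, 27]
Partition 3: pivot=-5 at index 0 -> [-5, 4, 2, 17, 26, 27]
Partition 4: pivot=17 at index 3 -> [-5, 4, 2, 17, 26, 27]
Partition 5: pivot=2 at index 1 -> [-5, 2, 4, 17, 26, 27]


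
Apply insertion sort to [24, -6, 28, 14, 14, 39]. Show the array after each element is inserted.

First element 24 is already 'sorted'
Insert -6: shifted 1 elements -> [-6, 24, 28, 14, 14, 39]
Insert 28: shifted 0 elements -> [-6, 24, 28, 14, 14, 39]
Insert 14: shifted 2 elements -> [-6, 14, 24, 28, 14, 39]
Insert 14: shifted 2 elements -> [-6, 14, 14, 24, 28, 39]
Insert 39: shifted 0 elements -> [-6, 14, 14, 24, 28, 39]


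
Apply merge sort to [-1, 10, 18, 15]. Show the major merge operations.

Divide and conquer:
  Merge [-1] + [10] -> [-1, 10]
  Merge [18] + [15] -> [15, 18]
  Merge [-1, 10] + [15, 18] -> [-1, 10, 15, 18]


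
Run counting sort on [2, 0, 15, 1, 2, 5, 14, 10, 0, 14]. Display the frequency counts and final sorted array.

Count array: [2, 1, 2, 0, 0, 1, 0, 0, 0, 0, 1, 0, 0, 0, 2, 1]
(count[i] = number of elements equal to i)
Cumulative count: [2, 3, 5, 5, 5, 6, 6, 6, 6, 6, 7, 7, 7, 7, 9, 10]
Sorted: [0, 0, 1, 2, 2, 5, 10, 14, 14, 15]


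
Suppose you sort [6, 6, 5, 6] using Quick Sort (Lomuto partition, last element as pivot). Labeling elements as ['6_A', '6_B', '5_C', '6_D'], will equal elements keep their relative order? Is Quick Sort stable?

Trace Quick Sort on the labeled array (the key is the number; the letter only tracks identity):
  Partition indices 0..3 around pivot 6_D -> [6_A, 6_B, 5_C, 6_D]
  Partition indices 0..2 around pivot 5_C -> [5_C, 6_B, 6_A, 6_D]
  Partition indices 1..2 around pivot 6_A -> [5_C, 6_B, 6_A, 6_D]
Final order: [5_C, 6_B, 6_A, 6_D]
Equal keys:
  value 6: originally 6_A, 6_B, 6_D; after sorting 6_B, 6_A, 6_D -> order changed
Equal keys were reordered, so Quick Sort is not stable: partition swaps elements across long distances and can reorder equal keys. (One such input is enough; an unstable sort may happen to preserve order on other inputs, but it gives no guarantee.)
Answer: Not stable


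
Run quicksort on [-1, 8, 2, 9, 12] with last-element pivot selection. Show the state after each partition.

Partition 1: pivot=12 at index 4 -> [-1, 8, 2, 9, 12]
Partition 2: pivot=9 at index 3 -> [-1, 8, 2, 9, 12]
Partition 3: pivot=2 at index 1 -> [-1, 2, 8, 9, 12]


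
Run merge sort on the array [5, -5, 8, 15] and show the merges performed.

Divide and conquer:
  Merge [5] + [-5] -> [-5, 5]
  Merge [8] + [15] -> [8, 15]
  Merge [-5, 5] + [8, 15] -> [-5, 5, 8, 15]


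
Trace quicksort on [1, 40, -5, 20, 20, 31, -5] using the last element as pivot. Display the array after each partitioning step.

Partition 1: pivot=-5 at index 1 -> [-5, -5, 1, 20, 20, 31, 40]
Partition 2: pivot=40 at index 6 -> [-5, -5, 1, 20, 20, 31, 40]
Partition 3: pivot=31 at index 5 -> [-5, -5, 1, 20, 20, 31, 40]
Partition 4: pivot=20 at index 4 -> [-5, -5, 1, 20, 20, 31, 40]
Partition 5: pivot=20 at index 3 -> [-5, -5, 1, 20, 20, 31, 40]


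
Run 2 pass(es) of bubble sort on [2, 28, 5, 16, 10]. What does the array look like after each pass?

After pass 1: [2, 5, 16, 10, 28] (3 swaps)
After pass 2: [2, 5, 10, 16, 28] (1 swaps)
Total swaps: 4


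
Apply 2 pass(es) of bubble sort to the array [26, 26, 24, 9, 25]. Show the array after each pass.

After pass 1: [26, 24, 9, 25, 26] (3 swaps)
After pass 2: [24, 9, 25, 26, 26] (3 swaps)
Total swaps: 6
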